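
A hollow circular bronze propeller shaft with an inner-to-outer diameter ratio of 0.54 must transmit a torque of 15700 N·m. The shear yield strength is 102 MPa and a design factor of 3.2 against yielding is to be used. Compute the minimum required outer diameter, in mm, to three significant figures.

d_o = 140 mm

τ_allow = 102/3.2 = 31.88 MPa.
For a hollow shaft τ = 16T/[πd_o³(1−k⁴)] with k = 0.54, so 1−k⁴ = 0.9150.
d_o³ = 16T/[π τ_allow (1−k⁴)] = 16×1.5700×10^7/(π×31.88×0.9150) = 2.742×10^6 mm³.
d_o = 140.0 mm.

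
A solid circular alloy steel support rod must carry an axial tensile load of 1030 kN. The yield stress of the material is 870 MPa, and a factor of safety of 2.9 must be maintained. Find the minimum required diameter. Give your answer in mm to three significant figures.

Allowable stress σ_allow = 870/2.9 = 300.0 MPa.
Required area A = F/σ_allow = 1030000/300.0 = 3433 mm².
A = πd²/4 → d = √(4A/π) = 66.12 mm.

d = 66.1 mm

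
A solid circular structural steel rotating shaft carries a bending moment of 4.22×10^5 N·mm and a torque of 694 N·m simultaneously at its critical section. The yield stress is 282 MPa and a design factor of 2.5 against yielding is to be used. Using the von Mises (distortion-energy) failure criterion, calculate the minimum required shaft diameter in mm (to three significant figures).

σ_allow = σ_y/n = 282/2.5 = 112.8 MPa.
For a solid shaft σ_b = 32M/(πd³) and τ = 16T/(πd³), so the von Mises stress is σ' = (16/πd³)·√(4M²+3T²).
√(4M²+3T²) = √(4×(422000)² + 3×(694000)²) = 1.469×10^6 N·mm.
d³ = 16×1.469×10^6/(π×112.8) = 66310 mm³.
d = 40.48 mm.

d = 40.5 mm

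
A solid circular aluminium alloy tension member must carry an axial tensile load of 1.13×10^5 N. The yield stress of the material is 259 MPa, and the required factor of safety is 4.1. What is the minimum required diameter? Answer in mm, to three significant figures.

d = 47.7 mm

Allowable stress σ_allow = 259/4.1 = 63.17 MPa.
Required area A = F/σ_allow = 113000/63.17 = 1789 mm².
A = πd²/4 → d = √(4A/π) = 47.72 mm.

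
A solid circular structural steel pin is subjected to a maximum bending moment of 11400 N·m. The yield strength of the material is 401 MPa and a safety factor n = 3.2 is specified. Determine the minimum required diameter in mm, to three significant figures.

d = 97.5 mm

σ_allow = 401/3.2 = 125.3 MPa.
For a solid circular section σ = 32M/(πd³), so d³ = 32M/(π σ_allow) = 32×1.1400×10^7/(π×125.3) = 926600 mm³.
d = 97.49 mm.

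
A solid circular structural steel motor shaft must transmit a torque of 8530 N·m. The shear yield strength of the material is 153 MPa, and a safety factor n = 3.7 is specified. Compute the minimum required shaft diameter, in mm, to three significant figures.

d = 102 mm

Allowable shear stress τ_allow = 153/3.7 = 41.35 MPa.
For a solid shaft τ = 16T/(πd³), so d³ = 16T/(π τ_allow) = 16×8530000/(π×41.35) = 1.051×10^6 mm³.
d = (1.051×10^6)^(1/3) = 101.7 mm.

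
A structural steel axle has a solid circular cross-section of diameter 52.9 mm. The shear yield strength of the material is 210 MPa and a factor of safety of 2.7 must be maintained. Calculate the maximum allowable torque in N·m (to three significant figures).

T_allow = 2260 N·m

τ_allow = 210/2.7 = 77.78 MPa.
For a solid shaft T_allow = τ_allow·πd³/16; πd³/16 = π×52.9³/16 = 29070 mm³.
T_allow = 77.78×29070 = 2.261×10^6 N·mm = 2261 N·m.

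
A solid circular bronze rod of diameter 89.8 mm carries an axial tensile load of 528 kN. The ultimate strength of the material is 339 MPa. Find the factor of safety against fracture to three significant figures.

A = πd²/4 = 6333 mm².
σ = F/A = 528000/6333 = 83.37 MPa.
n = 339/83.37 = 4.066.

n = 4.07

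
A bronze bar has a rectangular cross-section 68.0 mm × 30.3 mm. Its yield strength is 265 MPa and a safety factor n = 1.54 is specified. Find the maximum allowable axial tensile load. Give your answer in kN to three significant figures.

F_allow = 355 kN

σ_allow = 265/1.54 = 172.1 MPa.
A = 68.0×30.3 = 2060 mm².
F_allow = σ_allow × A = 172.1×2060 = 354500 N.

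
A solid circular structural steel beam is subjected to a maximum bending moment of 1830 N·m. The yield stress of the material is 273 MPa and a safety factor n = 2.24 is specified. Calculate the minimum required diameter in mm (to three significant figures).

d = 53.5 mm

σ_allow = 273/2.24 = 121.9 MPa.
For a solid circular section σ = 32M/(πd³), so d³ = 32M/(π σ_allow) = 32×1830000/(π×121.9) = 152900 mm³.
d = 53.48 mm.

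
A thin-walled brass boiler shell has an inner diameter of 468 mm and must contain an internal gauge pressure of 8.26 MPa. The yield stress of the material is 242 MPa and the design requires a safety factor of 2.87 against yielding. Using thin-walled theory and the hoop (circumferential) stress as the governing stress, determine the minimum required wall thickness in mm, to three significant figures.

σ_allow = 242/2.87 = 84.32 MPa.
Hoop stress σ_h = pD/(2t), so t = pD/(2σ_allow) = 8.26×468/(2×84.32) = 22.92 mm.

t = 22.9 mm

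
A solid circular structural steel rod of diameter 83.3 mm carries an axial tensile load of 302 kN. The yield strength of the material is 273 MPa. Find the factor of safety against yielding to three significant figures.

A = πd²/4 = 5450 mm².
σ = F/A = 302000/5450 = 55.41 MPa.
n = 273/55.41 = 4.926.

n = 4.93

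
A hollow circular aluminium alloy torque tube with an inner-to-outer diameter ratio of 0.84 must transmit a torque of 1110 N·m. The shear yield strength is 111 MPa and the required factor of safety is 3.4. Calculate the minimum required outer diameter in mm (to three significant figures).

d_o = 70.1 mm

τ_allow = 111/3.4 = 32.65 MPa.
For a hollow shaft τ = 16T/[πd_o³(1−k⁴)] with k = 0.84, so 1−k⁴ = 0.5021.
d_o³ = 16T/[π τ_allow (1−k⁴)] = 16×1110000/(π×32.65×0.5021) = 344900 mm³.
d_o = 70.13 mm.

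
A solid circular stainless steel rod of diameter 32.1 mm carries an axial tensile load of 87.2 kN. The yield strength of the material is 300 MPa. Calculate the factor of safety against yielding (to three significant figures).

A = πd²/4 = 809.3 mm².
σ = F/A = 87200/809.3 = 107.7 MPa.
n = 300/107.7 = 2.784.

n = 2.78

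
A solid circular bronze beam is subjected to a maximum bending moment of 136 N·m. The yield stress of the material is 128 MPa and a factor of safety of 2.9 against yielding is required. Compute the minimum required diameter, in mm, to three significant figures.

d = 31.5 mm

σ_allow = 128/2.9 = 44.14 MPa.
For a solid circular section σ = 32M/(πd³), so d³ = 32M/(π σ_allow) = 32×136000/(π×44.14) = 31390 mm³.
d = 31.54 mm.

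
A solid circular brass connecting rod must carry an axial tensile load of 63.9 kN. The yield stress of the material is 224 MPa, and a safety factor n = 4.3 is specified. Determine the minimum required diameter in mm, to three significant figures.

d = 39.5 mm

Allowable stress σ_allow = 224/4.3 = 52.09 MPa.
Required area A = F/σ_allow = 63900/52.09 = 1227 mm².
A = πd²/4 → d = √(4A/π) = 39.52 mm.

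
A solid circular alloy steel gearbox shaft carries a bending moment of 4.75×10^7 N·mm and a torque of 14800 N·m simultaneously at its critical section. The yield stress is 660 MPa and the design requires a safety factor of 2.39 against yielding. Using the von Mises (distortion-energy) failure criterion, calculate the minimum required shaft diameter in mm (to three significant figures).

d = 122 mm

σ_allow = σ_y/n = 660/2.39 = 276.2 MPa.
For a solid shaft σ_b = 32M/(πd³) and τ = 16T/(πd³), so the von Mises stress is σ' = (16/πd³)·√(4M²+3T²).
√(4M²+3T²) = √(4×(4.750×10^7)² + 3×(1.480×10^7)²) = 9.840×10^7 N·mm.
d³ = 16×9.840×10^7/(π×276.2) = 1.815×10^6 mm³.
d = 122.0 mm.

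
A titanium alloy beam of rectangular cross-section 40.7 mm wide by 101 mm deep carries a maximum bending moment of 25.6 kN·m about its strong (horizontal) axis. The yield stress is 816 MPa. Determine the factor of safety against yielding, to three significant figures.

Section modulus S = bh²/6 = 40.7×101²/6 = 69200 mm³.
σ = M/S = 2.5600×10^7/69200 = 370.0 MPa.
n = 816/370.0 = 2.206.

n = 2.21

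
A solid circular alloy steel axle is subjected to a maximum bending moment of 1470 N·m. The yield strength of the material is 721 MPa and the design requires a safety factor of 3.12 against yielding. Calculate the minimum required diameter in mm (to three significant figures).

σ_allow = 721/3.12 = 231.1 MPa.
For a solid circular section σ = 32M/(πd³), so d³ = 32M/(π σ_allow) = 32×1470000/(π×231.1) = 64790 mm³.
d = 40.16 mm.

d = 40.2 mm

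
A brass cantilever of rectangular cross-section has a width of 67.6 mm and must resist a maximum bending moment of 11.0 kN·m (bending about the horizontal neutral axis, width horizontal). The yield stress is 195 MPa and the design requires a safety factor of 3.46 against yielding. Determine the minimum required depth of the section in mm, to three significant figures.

h = 132 mm

σ_allow = 195/3.46 = 56.36 MPa.
For a rectangular section σ = 6M/(bh²), so h² = 6M/(b σ_allow) = 6×1.1000×10^7/(67.6×56.36) = 17320 mm².
h = 131.6 mm.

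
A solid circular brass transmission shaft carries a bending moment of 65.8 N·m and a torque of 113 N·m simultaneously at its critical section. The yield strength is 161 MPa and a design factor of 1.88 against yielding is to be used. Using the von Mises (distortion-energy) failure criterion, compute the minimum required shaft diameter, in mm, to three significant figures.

d = 24.1 mm

σ_allow = σ_y/n = 161/1.88 = 85.64 MPa.
For a solid shaft σ_b = 32M/(πd³) and τ = 16T/(πd³), so the von Mises stress is σ' = (16/πd³)·√(4M²+3T²).
√(4M²+3T²) = √(4×(65800)² + 3×(113000)²) = 235900 N·mm.
d³ = 16×235900/(π×85.64) = 14030 mm³.
d = 24.12 mm.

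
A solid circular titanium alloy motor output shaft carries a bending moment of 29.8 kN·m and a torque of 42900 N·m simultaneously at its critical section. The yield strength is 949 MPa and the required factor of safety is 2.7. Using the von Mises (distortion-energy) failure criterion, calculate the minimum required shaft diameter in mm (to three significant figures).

d = 111 mm

σ_allow = σ_y/n = 949/2.7 = 351.5 MPa.
For a solid shaft σ_b = 32M/(πd³) and τ = 16T/(πd³), so the von Mises stress is σ' = (16/πd³)·√(4M²+3T²).
√(4M²+3T²) = √(4×(2.980×10^7)² + 3×(4.290×10^7)²) = 9.525×10^7 N·mm.
d³ = 16×9.525×10^7/(π×351.5) = 1.380×10^6 mm³.
d = 111.3 mm.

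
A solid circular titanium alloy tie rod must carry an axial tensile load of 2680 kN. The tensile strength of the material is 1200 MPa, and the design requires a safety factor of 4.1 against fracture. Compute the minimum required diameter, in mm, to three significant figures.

d = 108 mm

Allowable stress σ_allow = 1200/4.1 = 292.7 MPa.
Required area A = F/σ_allow = 2680000/292.7 = 9157 mm².
A = πd²/4 → d = √(4A/π) = 108.0 mm.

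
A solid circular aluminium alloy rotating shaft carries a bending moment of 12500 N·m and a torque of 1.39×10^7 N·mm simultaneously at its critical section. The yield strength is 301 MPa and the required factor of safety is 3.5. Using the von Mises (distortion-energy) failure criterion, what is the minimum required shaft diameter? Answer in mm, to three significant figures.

d = 127 mm

σ_allow = σ_y/n = 301/3.5 = 86.00 MPa.
For a solid shaft σ_b = 32M/(πd³) and τ = 16T/(πd³), so the von Mises stress is σ' = (16/πd³)·√(4M²+3T²).
√(4M²+3T²) = √(4×(1.250×10^7)² + 3×(1.390×10^7)²) = 3.471×10^7 N·mm.
d³ = 16×3.471×10^7/(π×86.00) = 2.055×10^6 mm³.
d = 127.1 mm.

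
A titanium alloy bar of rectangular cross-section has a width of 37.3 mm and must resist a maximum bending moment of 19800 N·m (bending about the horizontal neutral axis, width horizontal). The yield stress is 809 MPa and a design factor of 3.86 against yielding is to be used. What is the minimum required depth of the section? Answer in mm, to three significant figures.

σ_allow = 809/3.86 = 209.6 MPa.
For a rectangular section σ = 6M/(bh²), so h² = 6M/(b σ_allow) = 6×1.9800×10^7/(37.3×209.6) = 15200 mm².
h = 123.3 mm.

h = 123 mm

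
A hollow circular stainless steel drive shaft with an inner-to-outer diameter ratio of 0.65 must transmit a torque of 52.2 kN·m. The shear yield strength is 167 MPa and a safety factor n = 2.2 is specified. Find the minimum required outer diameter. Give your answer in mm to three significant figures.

τ_allow = 167/2.2 = 75.91 MPa.
For a hollow shaft τ = 16T/[πd_o³(1−k⁴)] with k = 0.65, so 1−k⁴ = 0.8215.
d_o³ = 16T/[π τ_allow (1−k⁴)] = 16×5.2200×10^7/(π×75.91×0.8215) = 4.263×10^6 mm³.
d_o = 162.1 mm.

d_o = 162 mm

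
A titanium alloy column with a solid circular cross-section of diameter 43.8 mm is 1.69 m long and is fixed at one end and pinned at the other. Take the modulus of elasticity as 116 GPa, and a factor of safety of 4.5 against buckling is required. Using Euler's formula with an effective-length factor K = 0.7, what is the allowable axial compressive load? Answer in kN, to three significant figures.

P_allow = 32.8 kN

I = πd⁴/64 = π×43.8⁴/64 = 180700 mm⁴.
Effective length L_e = KL = 0.7×1.69 m = 1183 mm.
Euler critical load P_cr = π²EI/L_e² = π²×116000×180700/1183² = 147800 N.
P_allow = P_cr/n = 147800/4.5 = 32840 N.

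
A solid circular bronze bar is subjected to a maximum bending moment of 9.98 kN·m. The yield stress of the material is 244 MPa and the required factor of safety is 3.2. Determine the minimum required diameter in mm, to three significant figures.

d = 110 mm

σ_allow = 244/3.2 = 76.25 MPa.
For a solid circular section σ = 32M/(πd³), so d³ = 32M/(π σ_allow) = 32×9980000/(π×76.25) = 1.333×10^6 mm³.
d = 110.1 mm.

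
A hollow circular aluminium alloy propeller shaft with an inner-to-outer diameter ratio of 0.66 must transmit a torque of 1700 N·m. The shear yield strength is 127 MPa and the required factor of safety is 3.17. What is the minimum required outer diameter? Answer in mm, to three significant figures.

τ_allow = 127/3.17 = 40.06 MPa.
For a hollow shaft τ = 16T/[πd_o³(1−k⁴)] with k = 0.66, so 1−k⁴ = 0.8103.
d_o³ = 16T/[π τ_allow (1−k⁴)] = 16×1700000/(π×40.06×0.8103) = 266700 mm³.
d_o = 64.37 mm.

d_o = 64.4 mm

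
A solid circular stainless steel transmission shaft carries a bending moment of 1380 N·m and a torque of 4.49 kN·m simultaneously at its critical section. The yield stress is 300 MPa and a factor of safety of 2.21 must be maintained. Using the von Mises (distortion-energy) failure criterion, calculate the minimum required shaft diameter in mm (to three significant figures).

σ_allow = σ_y/n = 300/2.21 = 135.7 MPa.
For a solid shaft σ_b = 32M/(πd³) and τ = 16T/(πd³), so the von Mises stress is σ' = (16/πd³)·√(4M²+3T²).
√(4M²+3T²) = √(4×(1.380×10^6)² + 3×(4.490×10^6)²) = 8.252×10^6 N·mm.
d³ = 16×8.252×10^6/(π×135.7) = 309600 mm³.
d = 67.65 mm.

d = 67.7 mm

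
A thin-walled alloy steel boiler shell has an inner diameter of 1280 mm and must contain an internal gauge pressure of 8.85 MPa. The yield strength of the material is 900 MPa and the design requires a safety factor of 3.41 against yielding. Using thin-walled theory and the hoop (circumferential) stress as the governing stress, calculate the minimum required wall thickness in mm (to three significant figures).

t = 21.5 mm

σ_allow = 900/3.41 = 263.9 MPa.
Hoop stress σ_h = pD/(2t), so t = pD/(2σ_allow) = 8.85×1280/(2×263.9) = 21.46 mm.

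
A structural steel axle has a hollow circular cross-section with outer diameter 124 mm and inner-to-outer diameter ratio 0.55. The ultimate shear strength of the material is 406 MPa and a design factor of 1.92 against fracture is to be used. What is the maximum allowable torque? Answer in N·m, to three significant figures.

T_allow = 71900 N·m

τ_allow = 406/1.92 = 211.5 MPa.
For a hollow shaft T_allow = τ_allow·πd_o³(1−k⁴)/16 with 1−k⁴ = 0.9085, so πd_o³(1−k⁴)/16 = 340100 mm³.
T_allow = 211.5×340100 = 7.192×10^7 N·mm = 71920 N·m.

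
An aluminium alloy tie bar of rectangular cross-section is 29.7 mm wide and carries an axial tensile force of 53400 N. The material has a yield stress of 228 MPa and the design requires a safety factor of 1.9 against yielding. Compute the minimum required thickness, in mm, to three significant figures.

t = 15.0 mm

σ_allow = 228/1.9 = 120.0 MPa.
Required area A = F/σ_allow = 53400/120.0 = 445.0 mm².
t = A/w = 445.0/29.7 = 14.98 mm.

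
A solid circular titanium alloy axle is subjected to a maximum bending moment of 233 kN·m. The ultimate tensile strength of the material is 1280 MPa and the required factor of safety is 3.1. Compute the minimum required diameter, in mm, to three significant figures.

σ_allow = 1280/3.1 = 412.9 MPa.
For a solid circular section σ = 32M/(πd³), so d³ = 32M/(π σ_allow) = 32×2.3300×10^8/(π×412.9) = 5.748×10^6 mm³.
d = 179.1 mm.

d = 179 mm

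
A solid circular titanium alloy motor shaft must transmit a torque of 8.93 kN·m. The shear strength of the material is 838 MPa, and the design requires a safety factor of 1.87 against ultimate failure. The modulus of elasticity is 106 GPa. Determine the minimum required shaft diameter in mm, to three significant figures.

d = 46.6 mm

Allowable shear stress τ_allow = 838/1.87 = 448.1 MPa.
For a solid shaft τ = 16T/(πd³), so d³ = 16T/(π τ_allow) = 16×8930000/(π×448.1) = 101500 mm³.
d = (101500)^(1/3) = 46.65 mm.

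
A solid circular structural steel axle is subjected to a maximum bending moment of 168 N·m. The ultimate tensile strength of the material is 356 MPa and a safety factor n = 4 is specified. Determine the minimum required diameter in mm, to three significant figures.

σ_allow = 356/4 = 89.00 MPa.
For a solid circular section σ = 32M/(πd³), so d³ = 32M/(π σ_allow) = 32×168000/(π×89.00) = 19230 mm³.
d = 26.79 mm.

d = 26.8 mm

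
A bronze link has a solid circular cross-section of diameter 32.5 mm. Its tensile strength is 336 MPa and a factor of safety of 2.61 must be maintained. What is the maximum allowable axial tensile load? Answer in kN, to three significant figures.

F_allow = 107 kN

σ_allow = 336/2.61 = 128.7 MPa.
A = πd²/4 = π×32.5²/4 = 829.6 mm².
F_allow = σ_allow × A = 128.7×829.6 = 106800 N.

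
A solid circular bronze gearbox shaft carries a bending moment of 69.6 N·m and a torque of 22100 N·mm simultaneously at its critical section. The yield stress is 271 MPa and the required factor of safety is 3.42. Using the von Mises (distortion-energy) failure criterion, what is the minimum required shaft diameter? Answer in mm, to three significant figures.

σ_allow = σ_y/n = 271/3.42 = 79.24 MPa.
For a solid shaft σ_b = 32M/(πd³) and τ = 16T/(πd³), so the von Mises stress is σ' = (16/πd³)·√(4M²+3T²).
√(4M²+3T²) = √(4×(69600)² + 3×(22100)²) = 144400 N·mm.
d³ = 16×144400/(π×79.24) = 9279 mm³.
d = 21.01 mm.

d = 21.0 mm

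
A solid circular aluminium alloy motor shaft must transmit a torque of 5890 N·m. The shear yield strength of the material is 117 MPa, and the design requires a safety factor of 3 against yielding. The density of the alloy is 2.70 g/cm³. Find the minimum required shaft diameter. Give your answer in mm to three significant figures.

d = 91.6 mm

Allowable shear stress τ_allow = 117/3 = 39.00 MPa.
For a solid shaft τ = 16T/(πd³), so d³ = 16T/(π τ_allow) = 16×5890000/(π×39.00) = 769200 mm³.
d = (769200)^(1/3) = 91.62 mm.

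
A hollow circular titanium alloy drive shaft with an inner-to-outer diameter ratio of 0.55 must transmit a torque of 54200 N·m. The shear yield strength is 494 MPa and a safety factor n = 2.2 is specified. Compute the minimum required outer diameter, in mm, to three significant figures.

τ_allow = 494/2.2 = 224.5 MPa.
For a hollow shaft τ = 16T/[πd_o³(1−k⁴)] with k = 0.55, so 1−k⁴ = 0.9085.
d_o³ = 16T/[π τ_allow (1−k⁴)] = 16×5.4200×10^7/(π×224.5×0.9085) = 1.353×10^6 mm³.
d_o = 110.6 mm.

d_o = 111 mm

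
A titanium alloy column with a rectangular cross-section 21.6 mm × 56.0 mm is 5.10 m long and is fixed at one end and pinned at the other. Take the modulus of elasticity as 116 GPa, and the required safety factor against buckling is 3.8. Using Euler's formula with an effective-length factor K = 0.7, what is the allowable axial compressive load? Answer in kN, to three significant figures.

P_allow = 1.11 kN

Buckling occurs about the weak axis: I_min = h·b³/12 = 56.0×21.6³/12 = 47030 mm⁴ (b = 21.6 mm is the smaller dimension).
Effective length L_e = KL = 0.7×5.10 m = 3570 mm.
Euler critical load P_cr = π²EI/L_e² = π²×116000×47030/3570² = 4225 N.
P_allow = P_cr/n = 4225/3.8 = 1112 N.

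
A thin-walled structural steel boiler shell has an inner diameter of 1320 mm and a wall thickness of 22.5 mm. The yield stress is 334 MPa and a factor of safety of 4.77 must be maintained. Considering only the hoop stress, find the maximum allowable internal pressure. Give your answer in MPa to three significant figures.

σ_allow = 334/4.77 = 70.02 MPa.
σ_h = pD/(2t) → p_allow = 2σ_allow t/D = 2×70.02×22.5/1320 = 2.387 MPa.

p_allow = 2.39 MPa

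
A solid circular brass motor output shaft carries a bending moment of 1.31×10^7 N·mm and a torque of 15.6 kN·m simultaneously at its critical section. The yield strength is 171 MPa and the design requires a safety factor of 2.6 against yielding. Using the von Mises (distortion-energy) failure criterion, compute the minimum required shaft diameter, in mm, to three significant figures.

σ_allow = σ_y/n = 171/2.6 = 65.77 MPa.
For a solid shaft σ_b = 32M/(πd³) and τ = 16T/(πd³), so the von Mises stress is σ' = (16/πd³)·√(4M²+3T²).
√(4M²+3T²) = √(4×(1.310×10^7)² + 3×(1.560×10^7)²) = 3.764×10^7 N·mm.
d³ = 16×3.764×10^7/(π×65.77) = 2.914×10^6 mm³.
d = 142.8 mm.

d = 143 mm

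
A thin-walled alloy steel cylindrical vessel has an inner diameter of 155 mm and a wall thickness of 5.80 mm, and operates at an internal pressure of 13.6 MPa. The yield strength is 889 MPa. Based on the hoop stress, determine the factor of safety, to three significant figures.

σ_h = pD/(2t) = 13.6×155/(2×5.80) = 181.7 MPa.
n = 889/181.7 = 4.892.

n = 4.89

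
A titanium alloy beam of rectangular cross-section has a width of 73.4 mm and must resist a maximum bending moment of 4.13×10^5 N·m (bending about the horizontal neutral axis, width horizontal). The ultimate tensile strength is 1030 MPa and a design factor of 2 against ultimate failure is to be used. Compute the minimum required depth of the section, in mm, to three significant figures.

h = 256 mm

σ_allow = 1030/2 = 515.0 MPa.
For a rectangular section σ = 6M/(bh²), so h² = 6M/(b σ_allow) = 6×4.1300×10^8/(73.4×515.0) = 65550 mm².
h = 256.0 mm.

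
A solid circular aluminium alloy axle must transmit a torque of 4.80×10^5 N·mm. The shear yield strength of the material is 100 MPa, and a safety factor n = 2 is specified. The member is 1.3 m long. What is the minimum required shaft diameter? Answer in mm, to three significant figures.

d = 36.6 mm

Allowable shear stress τ_allow = 100/2 = 50.00 MPa.
For a solid shaft τ = 16T/(πd³), so d³ = 16T/(π τ_allow) = 16×480000/(π×50.00) = 48890 mm³.
d = (48890)^(1/3) = 36.57 mm.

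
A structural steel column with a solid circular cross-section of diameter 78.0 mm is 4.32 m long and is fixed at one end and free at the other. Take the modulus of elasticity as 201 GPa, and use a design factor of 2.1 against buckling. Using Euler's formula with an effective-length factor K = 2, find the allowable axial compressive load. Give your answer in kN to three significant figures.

P_allow = 23.0 kN

I = πd⁴/64 = π×78.0⁴/64 = 1.817×10^6 mm⁴.
Effective length L_e = KL = 2×4.32 m = 8640 mm.
Euler critical load P_cr = π²EI/L_e² = π²×201000×1.817×10^6/8640² = 48290 N.
P_allow = P_cr/n = 48290/2.1 = 22990 N.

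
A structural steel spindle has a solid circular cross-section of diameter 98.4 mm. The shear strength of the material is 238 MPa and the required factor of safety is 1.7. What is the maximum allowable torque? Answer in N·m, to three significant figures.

τ_allow = 238/1.7 = 140.0 MPa.
For a solid shaft T_allow = τ_allow·πd³/16; πd³/16 = π×98.4³/16 = 187100 mm³.
T_allow = 140.0×187100 = 2.619×10^7 N·mm = 26190 N·m.

T_allow = 26200 N·m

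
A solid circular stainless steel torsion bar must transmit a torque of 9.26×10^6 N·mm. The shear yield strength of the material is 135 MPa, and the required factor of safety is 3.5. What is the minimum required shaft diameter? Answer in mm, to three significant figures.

Allowable shear stress τ_allow = 135/3.5 = 38.57 MPa.
For a solid shaft τ = 16T/(πd³), so d³ = 16T/(π τ_allow) = 16×9260000/(π×38.57) = 1.223×10^6 mm³.
d = (1.223×10^6)^(1/3) = 106.9 mm.

d = 107 mm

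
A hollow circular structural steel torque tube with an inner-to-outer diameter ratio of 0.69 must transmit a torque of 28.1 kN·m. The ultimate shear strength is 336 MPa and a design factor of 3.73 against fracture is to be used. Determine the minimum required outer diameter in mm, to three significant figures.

d_o = 127 mm

τ_allow = 336/3.73 = 90.08 MPa.
For a hollow shaft τ = 16T/[πd_o³(1−k⁴)] with k = 0.69, so 1−k⁴ = 0.7733.
d_o³ = 16T/[π τ_allow (1−k⁴)] = 16×2.8100×10^7/(π×90.08×0.7733) = 2.054×10^6 mm³.
d_o = 127.1 mm.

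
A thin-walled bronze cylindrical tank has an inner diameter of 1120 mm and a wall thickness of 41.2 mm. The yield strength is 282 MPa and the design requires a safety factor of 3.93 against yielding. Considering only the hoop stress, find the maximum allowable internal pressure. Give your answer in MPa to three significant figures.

p_allow = 5.28 MPa

σ_allow = 282/3.93 = 71.76 MPa.
σ_h = pD/(2t) → p_allow = 2σ_allow t/D = 2×71.76×41.2/1120 = 5.279 MPa.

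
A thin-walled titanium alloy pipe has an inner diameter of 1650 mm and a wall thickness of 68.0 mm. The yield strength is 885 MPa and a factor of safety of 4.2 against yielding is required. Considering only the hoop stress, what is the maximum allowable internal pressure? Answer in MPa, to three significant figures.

p_allow = 17.4 MPa

σ_allow = 885/4.2 = 210.7 MPa.
σ_h = pD/(2t) → p_allow = 2σ_allow t/D = 2×210.7×68.0/1650 = 17.37 MPa.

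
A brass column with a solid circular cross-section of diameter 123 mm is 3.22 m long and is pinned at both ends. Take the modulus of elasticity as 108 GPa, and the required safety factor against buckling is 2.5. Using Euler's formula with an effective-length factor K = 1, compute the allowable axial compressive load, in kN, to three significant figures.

I = πd⁴/64 = π×123⁴/64 = 1.124×10^7 mm⁴.
Effective length L_e = KL = 1×3.22 m = 3220 mm.
Euler critical load P_cr = π²EI/L_e² = π²×108000×1.124×10^7/3220² = 1.155×10^6 N.
P_allow = P_cr/n = 1.155×10^6/2.5 = 462000 N.

P_allow = 462 kN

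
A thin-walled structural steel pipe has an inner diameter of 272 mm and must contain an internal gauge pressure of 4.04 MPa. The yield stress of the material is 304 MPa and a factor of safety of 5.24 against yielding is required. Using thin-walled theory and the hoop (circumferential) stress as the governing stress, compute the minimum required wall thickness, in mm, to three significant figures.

t = 9.47 mm

σ_allow = 304/5.24 = 58.02 MPa.
Hoop stress σ_h = pD/(2t), so t = pD/(2σ_allow) = 4.04×272/(2×58.02) = 9.471 mm.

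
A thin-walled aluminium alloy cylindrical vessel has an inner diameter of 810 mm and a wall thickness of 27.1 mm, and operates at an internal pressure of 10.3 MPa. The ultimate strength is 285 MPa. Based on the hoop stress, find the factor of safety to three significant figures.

σ_h = pD/(2t) = 10.3×810/(2×27.1) = 153.9 MPa.
n = 285/153.9 = 1.851.

n = 1.85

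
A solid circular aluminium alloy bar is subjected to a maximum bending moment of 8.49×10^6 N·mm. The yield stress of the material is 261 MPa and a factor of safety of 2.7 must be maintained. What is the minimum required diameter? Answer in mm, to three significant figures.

d = 96.4 mm

σ_allow = 261/2.7 = 96.67 MPa.
For a solid circular section σ = 32M/(πd³), so d³ = 32M/(π σ_allow) = 32×8490000/(π×96.67) = 894600 mm³.
d = 96.36 mm.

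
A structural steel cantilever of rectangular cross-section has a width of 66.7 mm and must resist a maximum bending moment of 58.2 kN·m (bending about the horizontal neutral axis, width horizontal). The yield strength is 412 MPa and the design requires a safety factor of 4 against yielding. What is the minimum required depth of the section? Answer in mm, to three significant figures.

h = 225 mm

σ_allow = 412/4 = 103.0 MPa.
For a rectangular section σ = 6M/(bh²), so h² = 6M/(b σ_allow) = 6×5.8200×10^7/(66.7×103.0) = 50830 mm².
h = 225.5 mm.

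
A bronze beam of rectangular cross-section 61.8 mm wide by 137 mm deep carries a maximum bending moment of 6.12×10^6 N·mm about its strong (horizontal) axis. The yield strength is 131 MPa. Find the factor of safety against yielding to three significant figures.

Section modulus S = bh²/6 = 61.8×137²/6 = 193300 mm³.
σ = M/S = 6120000/193300 = 31.66 MPa.
n = 131/31.66 = 4.138.

n = 4.14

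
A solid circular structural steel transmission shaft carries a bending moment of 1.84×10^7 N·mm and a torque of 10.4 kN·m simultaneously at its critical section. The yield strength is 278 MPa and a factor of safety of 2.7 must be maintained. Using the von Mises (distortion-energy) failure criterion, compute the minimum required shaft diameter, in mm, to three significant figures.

σ_allow = σ_y/n = 278/2.7 = 103.0 MPa.
For a solid shaft σ_b = 32M/(πd³) and τ = 16T/(πd³), so the von Mises stress is σ' = (16/πd³)·√(4M²+3T²).
√(4M²+3T²) = √(4×(1.840×10^7)² + 3×(1.040×10^7)²) = 4.097×10^7 N·mm.
d³ = 16×4.097×10^7/(π×103.0) = 2.027×10^6 mm³.
d = 126.5 mm.

d = 127 mm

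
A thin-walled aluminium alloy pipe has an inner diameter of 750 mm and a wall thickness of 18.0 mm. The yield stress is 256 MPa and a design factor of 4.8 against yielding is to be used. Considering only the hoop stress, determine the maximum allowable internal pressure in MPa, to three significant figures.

σ_allow = 256/4.8 = 53.33 MPa.
σ_h = pD/(2t) → p_allow = 2σ_allow t/D = 2×53.33×18.0/750 = 2.560 MPa.

p_allow = 2.56 MPa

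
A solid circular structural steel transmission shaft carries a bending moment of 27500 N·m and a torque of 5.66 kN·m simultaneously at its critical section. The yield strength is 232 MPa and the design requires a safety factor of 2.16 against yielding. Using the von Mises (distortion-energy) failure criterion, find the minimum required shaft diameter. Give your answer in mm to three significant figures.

σ_allow = σ_y/n = 232/2.16 = 107.4 MPa.
For a solid shaft σ_b = 32M/(πd³) and τ = 16T/(πd³), so the von Mises stress is σ' = (16/πd³)·√(4M²+3T²).
√(4M²+3T²) = √(4×(2.750×10^7)² + 3×(5.660×10^6)²) = 5.587×10^7 N·mm.
d³ = 16×5.587×10^7/(π×107.4) = 2.649×10^6 mm³.
d = 138.4 mm.

d = 138 mm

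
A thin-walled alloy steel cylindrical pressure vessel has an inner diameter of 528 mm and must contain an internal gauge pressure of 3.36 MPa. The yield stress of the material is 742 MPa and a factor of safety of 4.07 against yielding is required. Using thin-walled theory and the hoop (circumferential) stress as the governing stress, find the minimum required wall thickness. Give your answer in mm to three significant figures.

t = 4.87 mm

σ_allow = 742/4.07 = 182.3 MPa.
Hoop stress σ_h = pD/(2t), so t = pD/(2σ_allow) = 3.36×528/(2×182.3) = 4.866 mm.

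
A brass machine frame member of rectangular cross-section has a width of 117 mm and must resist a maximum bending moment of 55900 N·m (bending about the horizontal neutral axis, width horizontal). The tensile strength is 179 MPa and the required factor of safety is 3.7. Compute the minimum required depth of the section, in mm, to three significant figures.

h = 243 mm

σ_allow = 179/3.7 = 48.38 MPa.
For a rectangular section σ = 6M/(bh²), so h² = 6M/(b σ_allow) = 6×5.5900×10^7/(117×48.38) = 59260 mm².
h = 243.4 mm.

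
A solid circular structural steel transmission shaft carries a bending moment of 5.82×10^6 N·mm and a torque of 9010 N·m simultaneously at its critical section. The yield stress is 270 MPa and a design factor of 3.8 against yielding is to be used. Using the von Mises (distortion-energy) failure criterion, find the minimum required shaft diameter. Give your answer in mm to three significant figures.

σ_allow = σ_y/n = 270/3.8 = 71.05 MPa.
For a solid shaft σ_b = 32M/(πd³) and τ = 16T/(πd³), so the von Mises stress is σ' = (16/πd³)·√(4M²+3T²).
√(4M²+3T²) = √(4×(5.820×10^6)² + 3×(9.010×10^6)²) = 1.947×10^7 N·mm.
d³ = 16×1.947×10^7/(π×71.05) = 1.395×10^6 mm³.
d = 111.7 mm.

d = 112 mm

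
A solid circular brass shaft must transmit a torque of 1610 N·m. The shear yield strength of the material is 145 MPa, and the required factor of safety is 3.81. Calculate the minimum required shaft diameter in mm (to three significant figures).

Allowable shear stress τ_allow = 145/3.81 = 38.06 MPa.
For a solid shaft τ = 16T/(πd³), so d³ = 16T/(π τ_allow) = 16×1610000/(π×38.06) = 215500 mm³.
d = (215500)^(1/3) = 59.95 mm.

d = 59.9 mm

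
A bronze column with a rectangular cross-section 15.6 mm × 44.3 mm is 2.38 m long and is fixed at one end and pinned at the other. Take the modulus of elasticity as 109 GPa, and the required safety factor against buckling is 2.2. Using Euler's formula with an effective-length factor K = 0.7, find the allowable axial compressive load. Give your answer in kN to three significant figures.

P_allow = 2.47 kN

Buckling occurs about the weak axis: I_min = h·b³/12 = 44.3×15.6³/12 = 14020 mm⁴ (b = 15.6 mm is the smaller dimension).
Effective length L_e = KL = 0.7×2.38 m = 1666 mm.
Euler critical load P_cr = π²EI/L_e² = π²×109000×14020/1666² = 5432 N.
P_allow = P_cr/n = 5432/2.2 = 2469 N.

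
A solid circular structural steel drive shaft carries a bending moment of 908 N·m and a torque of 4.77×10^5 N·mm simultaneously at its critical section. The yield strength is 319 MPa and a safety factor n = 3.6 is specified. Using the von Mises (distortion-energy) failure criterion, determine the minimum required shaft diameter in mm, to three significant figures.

d = 48.6 mm

σ_allow = σ_y/n = 319/3.6 = 88.61 MPa.
For a solid shaft σ_b = 32M/(πd³) and τ = 16T/(πd³), so the von Mises stress is σ' = (16/πd³)·√(4M²+3T²).
√(4M²+3T²) = √(4×(908000)² + 3×(477000)²) = 1.995×10^6 N·mm.
d³ = 16×1.995×10^6/(π×88.61) = 114700 mm³.
d = 48.58 mm.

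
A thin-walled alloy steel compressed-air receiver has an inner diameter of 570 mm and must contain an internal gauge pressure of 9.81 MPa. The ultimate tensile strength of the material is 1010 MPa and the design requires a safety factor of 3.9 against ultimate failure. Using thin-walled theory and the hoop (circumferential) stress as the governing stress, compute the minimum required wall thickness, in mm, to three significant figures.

σ_allow = 1010/3.9 = 259.0 MPa.
Hoop stress σ_h = pD/(2t), so t = pD/(2σ_allow) = 9.81×570/(2×259.0) = 10.80 mm.

t = 10.8 mm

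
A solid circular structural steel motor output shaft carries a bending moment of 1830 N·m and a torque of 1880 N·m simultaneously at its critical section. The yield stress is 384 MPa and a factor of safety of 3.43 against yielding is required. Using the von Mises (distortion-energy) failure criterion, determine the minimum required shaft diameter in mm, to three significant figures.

d = 60.6 mm

σ_allow = σ_y/n = 384/3.43 = 112.0 MPa.
For a solid shaft σ_b = 32M/(πd³) and τ = 16T/(πd³), so the von Mises stress is σ' = (16/πd³)·√(4M²+3T²).
√(4M²+3T²) = √(4×(1.830×10^6)² + 3×(1.880×10^6)²) = 4.899×10^6 N·mm.
d³ = 16×4.899×10^6/(π×112.0) = 222900 mm³.
d = 60.63 mm.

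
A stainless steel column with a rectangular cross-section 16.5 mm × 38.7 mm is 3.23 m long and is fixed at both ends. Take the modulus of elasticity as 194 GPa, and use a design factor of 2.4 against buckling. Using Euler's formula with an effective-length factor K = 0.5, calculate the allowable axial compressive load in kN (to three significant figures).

P_allow = 4.43 kN

Buckling occurs about the weak axis: I_min = h·b³/12 = 38.7×16.5³/12 = 14490 mm⁴ (b = 16.5 mm is the smaller dimension).
Effective length L_e = KL = 0.5×3.23 m = 1615 mm.
Euler critical load P_cr = π²EI/L_e² = π²×194000×14490/1615² = 10640 N.
P_allow = P_cr/n = 10640/2.4 = 4431 N.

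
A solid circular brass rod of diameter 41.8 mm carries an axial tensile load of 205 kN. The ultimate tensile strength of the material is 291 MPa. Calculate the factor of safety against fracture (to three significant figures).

A = πd²/4 = 1372 mm².
σ = F/A = 205000/1372 = 149.4 MPa.
n = 291/149.4 = 1.948.

n = 1.95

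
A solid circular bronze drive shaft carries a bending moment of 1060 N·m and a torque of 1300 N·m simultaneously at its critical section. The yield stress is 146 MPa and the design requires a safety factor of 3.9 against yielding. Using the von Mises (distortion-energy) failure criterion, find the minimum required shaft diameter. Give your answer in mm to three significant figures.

σ_allow = σ_y/n = 146/3.9 = 37.44 MPa.
For a solid shaft σ_b = 32M/(πd³) and τ = 16T/(πd³), so the von Mises stress is σ' = (16/πd³)·√(4M²+3T²).
√(4M²+3T²) = √(4×(1.060×10^6)² + 3×(1.300×10^6)²) = 3.093×10^6 N·mm.
d³ = 16×3.093×10^6/(π×37.44) = 420700 mm³.
d = 74.93 mm.

d = 74.9 mm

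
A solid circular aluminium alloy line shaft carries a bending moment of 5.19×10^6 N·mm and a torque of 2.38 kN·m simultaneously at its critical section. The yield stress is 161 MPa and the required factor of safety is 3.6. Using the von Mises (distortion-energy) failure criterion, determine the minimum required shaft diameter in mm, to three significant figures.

d = 108 mm

σ_allow = σ_y/n = 161/3.6 = 44.72 MPa.
For a solid shaft σ_b = 32M/(πd³) and τ = 16T/(πd³), so the von Mises stress is σ' = (16/πd³)·√(4M²+3T²).
√(4M²+3T²) = √(4×(5.190×10^6)² + 3×(2.380×10^6)²) = 1.117×10^7 N·mm.
d³ = 16×1.117×10^7/(π×44.72) = 1.272×10^6 mm³.
d = 108.3 mm.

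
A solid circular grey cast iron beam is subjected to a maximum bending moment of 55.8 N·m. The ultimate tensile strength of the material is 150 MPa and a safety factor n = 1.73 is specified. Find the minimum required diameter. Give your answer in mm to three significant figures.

σ_allow = 150/1.73 = 86.71 MPa.
For a solid circular section σ = 32M/(πd³), so d³ = 32M/(π σ_allow) = 32×55800/(π×86.71) = 6555 mm³.
d = 18.72 mm.

d = 18.7 mm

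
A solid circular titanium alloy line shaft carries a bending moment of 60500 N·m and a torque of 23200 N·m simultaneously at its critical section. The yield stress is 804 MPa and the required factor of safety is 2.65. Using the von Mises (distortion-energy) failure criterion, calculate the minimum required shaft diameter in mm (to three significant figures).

σ_allow = σ_y/n = 804/2.65 = 303.4 MPa.
For a solid shaft σ_b = 32M/(πd³) and τ = 16T/(πd³), so the von Mises stress is σ' = (16/πd³)·√(4M²+3T²).
√(4M²+3T²) = √(4×(6.050×10^7)² + 3×(2.320×10^7)²) = 1.275×10^8 N·mm.
d³ = 16×1.275×10^8/(π×303.4) = 2.140×10^6 mm³.
d = 128.9 mm.

d = 129 mm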